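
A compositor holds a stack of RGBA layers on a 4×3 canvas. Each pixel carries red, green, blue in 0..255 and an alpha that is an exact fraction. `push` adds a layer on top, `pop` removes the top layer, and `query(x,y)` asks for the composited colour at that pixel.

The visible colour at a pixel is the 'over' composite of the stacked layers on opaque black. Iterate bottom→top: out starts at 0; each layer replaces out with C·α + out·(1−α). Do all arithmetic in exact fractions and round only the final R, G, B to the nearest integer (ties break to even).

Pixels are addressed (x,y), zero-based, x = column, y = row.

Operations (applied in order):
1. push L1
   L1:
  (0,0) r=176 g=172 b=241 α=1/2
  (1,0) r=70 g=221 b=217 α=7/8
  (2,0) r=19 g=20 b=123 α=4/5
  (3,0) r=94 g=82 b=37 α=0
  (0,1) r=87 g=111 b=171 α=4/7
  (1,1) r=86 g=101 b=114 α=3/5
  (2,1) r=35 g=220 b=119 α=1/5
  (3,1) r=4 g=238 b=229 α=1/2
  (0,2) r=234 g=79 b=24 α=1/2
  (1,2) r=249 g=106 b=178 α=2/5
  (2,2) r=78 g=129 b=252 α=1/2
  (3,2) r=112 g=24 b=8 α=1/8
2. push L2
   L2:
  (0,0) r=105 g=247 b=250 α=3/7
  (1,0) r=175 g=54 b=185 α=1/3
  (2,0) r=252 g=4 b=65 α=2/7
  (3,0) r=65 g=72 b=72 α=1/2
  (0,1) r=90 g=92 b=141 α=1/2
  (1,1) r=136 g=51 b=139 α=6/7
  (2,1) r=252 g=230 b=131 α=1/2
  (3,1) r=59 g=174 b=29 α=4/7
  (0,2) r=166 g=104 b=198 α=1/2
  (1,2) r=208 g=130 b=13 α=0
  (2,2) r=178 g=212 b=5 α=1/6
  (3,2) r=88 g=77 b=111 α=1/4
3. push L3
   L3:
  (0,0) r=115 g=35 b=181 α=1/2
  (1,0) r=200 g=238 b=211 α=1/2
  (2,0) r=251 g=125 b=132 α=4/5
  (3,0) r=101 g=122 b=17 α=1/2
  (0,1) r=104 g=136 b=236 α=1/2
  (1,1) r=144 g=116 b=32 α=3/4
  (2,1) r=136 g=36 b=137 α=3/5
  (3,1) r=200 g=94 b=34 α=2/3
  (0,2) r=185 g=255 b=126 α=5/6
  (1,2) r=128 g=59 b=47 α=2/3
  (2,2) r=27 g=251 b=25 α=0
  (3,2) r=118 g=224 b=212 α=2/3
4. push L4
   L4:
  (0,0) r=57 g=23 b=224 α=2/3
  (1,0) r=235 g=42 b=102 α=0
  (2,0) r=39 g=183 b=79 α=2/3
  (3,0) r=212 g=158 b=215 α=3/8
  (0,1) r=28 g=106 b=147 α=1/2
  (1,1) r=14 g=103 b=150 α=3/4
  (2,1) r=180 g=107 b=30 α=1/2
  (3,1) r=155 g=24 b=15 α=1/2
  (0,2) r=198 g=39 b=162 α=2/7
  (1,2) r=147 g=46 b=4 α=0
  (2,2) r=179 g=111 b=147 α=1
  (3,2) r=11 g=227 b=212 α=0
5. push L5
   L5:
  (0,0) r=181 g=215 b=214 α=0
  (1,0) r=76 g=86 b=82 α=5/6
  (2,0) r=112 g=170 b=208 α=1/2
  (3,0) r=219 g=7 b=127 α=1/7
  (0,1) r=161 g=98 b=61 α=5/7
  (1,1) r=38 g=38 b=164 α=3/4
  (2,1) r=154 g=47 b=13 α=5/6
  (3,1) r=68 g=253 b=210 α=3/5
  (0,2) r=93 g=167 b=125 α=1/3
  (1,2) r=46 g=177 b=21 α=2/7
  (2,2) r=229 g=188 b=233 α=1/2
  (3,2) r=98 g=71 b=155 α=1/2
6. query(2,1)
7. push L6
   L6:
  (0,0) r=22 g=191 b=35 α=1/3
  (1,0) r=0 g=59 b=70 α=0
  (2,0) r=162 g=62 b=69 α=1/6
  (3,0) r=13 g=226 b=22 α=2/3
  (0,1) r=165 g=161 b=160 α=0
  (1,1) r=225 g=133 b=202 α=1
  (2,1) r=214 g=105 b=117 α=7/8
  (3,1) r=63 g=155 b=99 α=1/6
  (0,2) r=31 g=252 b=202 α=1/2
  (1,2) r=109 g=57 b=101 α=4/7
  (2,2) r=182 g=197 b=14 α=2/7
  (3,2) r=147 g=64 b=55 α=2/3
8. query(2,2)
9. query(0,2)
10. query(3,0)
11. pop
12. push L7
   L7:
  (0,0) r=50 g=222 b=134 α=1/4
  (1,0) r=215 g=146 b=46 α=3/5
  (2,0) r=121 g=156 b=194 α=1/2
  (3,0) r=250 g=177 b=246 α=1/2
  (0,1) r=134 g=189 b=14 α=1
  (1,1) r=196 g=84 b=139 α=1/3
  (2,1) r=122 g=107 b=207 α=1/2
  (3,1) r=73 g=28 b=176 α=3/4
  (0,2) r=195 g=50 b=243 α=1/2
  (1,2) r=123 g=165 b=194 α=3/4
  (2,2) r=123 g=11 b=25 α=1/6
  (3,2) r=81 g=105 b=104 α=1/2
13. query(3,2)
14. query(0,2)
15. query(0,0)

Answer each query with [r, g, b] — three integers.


query (2,1) [L1,L2,L3,L4,L5] — begin 0,0,0
L1 α=1/5: [7, 44, 119/5]
L2 α=1/2: [259/2, 137, 387/5]
L3 α=3/5: [667/5, 382/5, 2829/25]
L4 α=1/2: [1567/10, 917/10, 3579/50]
L5 α=5/6: [3089/20, 1089/20, 6829/300]
→ [154, 54, 23]

(2,2) stack=L1,L2,L3,L4,L5,L6; from [0,0,0]:
after L1 α=1/2: [39, 129/2, 126]
after L2 α=1/6: [373/6, 1069/12, 635/6]
after L3 α=0: [373/6, 1069/12, 635/6]
after L4 α=1: [179, 111, 147]
after L5 α=1/2: [204, 299/2, 190]
after L6 α=2/7: [1384/7, 2283/14, 978/7]
rounded: [198, 163, 140]

at x=0,y=2 over L1,L2,L3,L4,L5,L6:
+L1 (α=1/2) → [117, 79/2, 12]
+L2 (α=1/2) → [283/2, 287/4, 105]
+L3 (α=5/6) → [711/4, 5387/24, 245/2]
+L4 (α=2/7) → [5139/28, 28807/168, 1873/14]
+L5 (α=1/3) → [2147/14, 42835/252, 916/7]
+L6 (α=1/2) → [2581/28, 106339/504, 1165/7]
→ [92, 211, 166]

at x=3,y=0 over L1,L2,L3,L4,L5,L6:
L1 α=0: [0, 0, 0]
L2 α=1/2: [65/2, 36, 36]
L3 α=1/2: [267/4, 79, 53/2]
L4 α=3/8: [3879/32, 869/8, 1555/16]
L5 α=1/7: [2163/16, 2635/28, 5681/56]
L6 α=2/3: [2579/48, 5097/28, 2715/56]
= [54, 182, 48]

(3,2) stack=L1,L2,L3,L4,L5,L7; from [0,0,0]:
after L1 α=1/8: [14, 3, 1]
after L2 α=1/4: [65/2, 43/2, 57/2]
after L3 α=2/3: [179/2, 313/2, 905/6]
after L4 α=0: [179/2, 313/2, 905/6]
after L5 α=1/2: [375/4, 455/4, 1835/12]
after L7 α=1/2: [699/8, 875/8, 3083/24]
rounded: [87, 109, 128]

(0,2) stack=L1,L2,L3,L4,L5,L7; from [0,0,0]:
L1 α=1/2: [117, 79/2, 12]
L2 α=1/2: [283/2, 287/4, 105]
L3 α=5/6: [711/4, 5387/24, 245/2]
L4 α=2/7: [5139/28, 28807/168, 1873/14]
L5 α=1/3: [2147/14, 42835/252, 916/7]
L7 α=1/2: [4877/28, 55435/504, 2617/14]
= [174, 110, 187]

at x=0,y=0 over L1,L2,L3,L4,L5,L7:
after L1 α=1/2: [88, 86, 241/2]
after L2 α=3/7: [667/7, 155, 176]
after L3 α=1/2: [736/7, 95, 357/2]
after L4 α=2/3: [1534/21, 47, 1253/6]
after L5 α=0: [1534/21, 47, 1253/6]
after L7 α=1/4: [471/7, 363/4, 1521/8]
rounded: [67, 91, 190]


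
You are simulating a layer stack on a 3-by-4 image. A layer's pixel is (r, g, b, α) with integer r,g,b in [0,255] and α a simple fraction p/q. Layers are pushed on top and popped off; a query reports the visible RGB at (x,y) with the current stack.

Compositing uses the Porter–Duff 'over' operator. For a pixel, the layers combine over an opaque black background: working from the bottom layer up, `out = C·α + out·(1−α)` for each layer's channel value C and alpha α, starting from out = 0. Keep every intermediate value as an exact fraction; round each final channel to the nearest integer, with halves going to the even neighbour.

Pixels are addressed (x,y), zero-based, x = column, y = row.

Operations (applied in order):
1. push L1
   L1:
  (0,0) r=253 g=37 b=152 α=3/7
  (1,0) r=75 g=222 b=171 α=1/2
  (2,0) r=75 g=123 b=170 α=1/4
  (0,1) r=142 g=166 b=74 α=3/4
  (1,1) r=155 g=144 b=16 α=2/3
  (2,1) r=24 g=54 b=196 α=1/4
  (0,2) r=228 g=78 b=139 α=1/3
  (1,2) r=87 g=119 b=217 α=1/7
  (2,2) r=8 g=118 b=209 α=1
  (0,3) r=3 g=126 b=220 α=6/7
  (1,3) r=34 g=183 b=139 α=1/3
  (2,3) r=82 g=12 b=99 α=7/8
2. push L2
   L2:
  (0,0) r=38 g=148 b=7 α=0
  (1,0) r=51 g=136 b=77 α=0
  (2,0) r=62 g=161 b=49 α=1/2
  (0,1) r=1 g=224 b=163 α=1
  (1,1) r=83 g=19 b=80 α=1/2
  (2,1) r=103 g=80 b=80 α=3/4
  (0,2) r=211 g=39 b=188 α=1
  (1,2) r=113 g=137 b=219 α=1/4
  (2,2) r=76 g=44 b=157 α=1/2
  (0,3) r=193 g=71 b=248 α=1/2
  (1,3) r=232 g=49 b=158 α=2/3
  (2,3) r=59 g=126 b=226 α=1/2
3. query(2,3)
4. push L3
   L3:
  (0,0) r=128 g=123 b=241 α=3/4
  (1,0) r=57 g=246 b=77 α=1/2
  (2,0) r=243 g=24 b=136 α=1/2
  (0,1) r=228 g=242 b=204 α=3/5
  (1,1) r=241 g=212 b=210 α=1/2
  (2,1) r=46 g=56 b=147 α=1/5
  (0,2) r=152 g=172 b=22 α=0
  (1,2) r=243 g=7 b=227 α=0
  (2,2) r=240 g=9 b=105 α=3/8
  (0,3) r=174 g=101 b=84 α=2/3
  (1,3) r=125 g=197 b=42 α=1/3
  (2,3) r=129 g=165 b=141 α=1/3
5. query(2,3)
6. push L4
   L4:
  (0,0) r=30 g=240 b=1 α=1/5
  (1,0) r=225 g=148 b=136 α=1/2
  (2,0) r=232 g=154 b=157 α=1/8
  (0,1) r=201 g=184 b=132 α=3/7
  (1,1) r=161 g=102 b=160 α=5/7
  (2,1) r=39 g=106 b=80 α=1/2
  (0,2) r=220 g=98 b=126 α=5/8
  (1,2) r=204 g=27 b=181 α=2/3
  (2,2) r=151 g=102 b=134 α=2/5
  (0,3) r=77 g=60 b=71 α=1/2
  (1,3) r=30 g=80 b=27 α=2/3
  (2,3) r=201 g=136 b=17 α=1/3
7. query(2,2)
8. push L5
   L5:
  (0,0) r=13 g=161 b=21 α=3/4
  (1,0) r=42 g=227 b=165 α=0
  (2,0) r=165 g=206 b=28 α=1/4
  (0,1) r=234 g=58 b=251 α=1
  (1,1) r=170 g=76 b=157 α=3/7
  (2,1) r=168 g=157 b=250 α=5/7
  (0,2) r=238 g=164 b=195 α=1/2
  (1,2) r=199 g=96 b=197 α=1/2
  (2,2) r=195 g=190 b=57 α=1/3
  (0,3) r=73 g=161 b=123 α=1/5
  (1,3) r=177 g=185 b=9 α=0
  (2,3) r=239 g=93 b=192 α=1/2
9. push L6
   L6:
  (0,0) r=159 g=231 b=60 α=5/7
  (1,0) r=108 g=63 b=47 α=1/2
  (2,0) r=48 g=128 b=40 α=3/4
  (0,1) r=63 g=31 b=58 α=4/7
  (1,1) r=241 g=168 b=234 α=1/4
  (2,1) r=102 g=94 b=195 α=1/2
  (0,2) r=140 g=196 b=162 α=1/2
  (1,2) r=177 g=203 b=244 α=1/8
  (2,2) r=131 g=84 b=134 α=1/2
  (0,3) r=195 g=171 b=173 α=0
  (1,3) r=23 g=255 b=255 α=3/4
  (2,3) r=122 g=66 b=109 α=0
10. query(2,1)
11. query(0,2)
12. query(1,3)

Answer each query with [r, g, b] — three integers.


(2,3) stack=L1,L2; from [0,0,0]:
+L1 (α=7/8) → [287/4, 21/2, 693/8]
+L2 (α=1/2) → [523/8, 273/4, 2501/16]
rounded: [65, 68, 156]

query (2,3) [L1,L2,L3] — begin 0,0,0
after L1 α=7/8: [287/4, 21/2, 693/8]
after L2 α=1/2: [523/8, 273/4, 2501/16]
after L3 α=1/3: [1039/12, 201/2, 3629/24]
= [87, 100, 151]

query (2,2) [L1,L2,L3,L4] — begin 0,0,0
L1 α=1: [8, 118, 209]
L2 α=1/2: [42, 81, 183]
L3 α=3/8: [465/4, 54, 615/4]
L4 α=2/5: [2603/20, 366/5, 2917/20]
rounded: [130, 73, 146]

(2,1) stack=L1,L2,L3,L4,L5,L6; from [0,0,0]:
L1 α=1/4: [6, 27/2, 49]
L2 α=3/4: [315/4, 507/8, 289/4]
L3 α=1/5: [361/5, 619/10, 436/5]
L4 α=1/2: [278/5, 1679/20, 418/5]
L5 α=5/7: [4756/35, 9529/70, 7086/35]
L6 α=1/2: [4163/35, 16109/140, 13911/70]
= [119, 115, 199]

query (0,2) [L1,L2,L3,L4,L5,L6] — begin 0,0,0
after L1 α=1/3: [76, 26, 139/3]
after L2 α=1: [211, 39, 188]
after L3 α=0: [211, 39, 188]
after L4 α=5/8: [1733/8, 607/8, 597/4]
after L5 α=1/2: [3637/16, 1919/16, 1377/8]
after L6 α=1/2: [5877/32, 5055/32, 2673/16]
→ [184, 158, 167]

at x=1,y=3 over L1,L2,L3,L4,L5,L6:
L1 α=1/3: [34/3, 61, 139/3]
L2 α=2/3: [1426/9, 53, 1087/9]
L3 α=1/3: [3977/27, 101, 2552/27]
L4 α=2/3: [5597/81, 87, 4010/81]
L5 α=0: [5597/81, 87, 4010/81]
L6 α=3/4: [5593/162, 213, 65975/324]
= [35, 213, 204]


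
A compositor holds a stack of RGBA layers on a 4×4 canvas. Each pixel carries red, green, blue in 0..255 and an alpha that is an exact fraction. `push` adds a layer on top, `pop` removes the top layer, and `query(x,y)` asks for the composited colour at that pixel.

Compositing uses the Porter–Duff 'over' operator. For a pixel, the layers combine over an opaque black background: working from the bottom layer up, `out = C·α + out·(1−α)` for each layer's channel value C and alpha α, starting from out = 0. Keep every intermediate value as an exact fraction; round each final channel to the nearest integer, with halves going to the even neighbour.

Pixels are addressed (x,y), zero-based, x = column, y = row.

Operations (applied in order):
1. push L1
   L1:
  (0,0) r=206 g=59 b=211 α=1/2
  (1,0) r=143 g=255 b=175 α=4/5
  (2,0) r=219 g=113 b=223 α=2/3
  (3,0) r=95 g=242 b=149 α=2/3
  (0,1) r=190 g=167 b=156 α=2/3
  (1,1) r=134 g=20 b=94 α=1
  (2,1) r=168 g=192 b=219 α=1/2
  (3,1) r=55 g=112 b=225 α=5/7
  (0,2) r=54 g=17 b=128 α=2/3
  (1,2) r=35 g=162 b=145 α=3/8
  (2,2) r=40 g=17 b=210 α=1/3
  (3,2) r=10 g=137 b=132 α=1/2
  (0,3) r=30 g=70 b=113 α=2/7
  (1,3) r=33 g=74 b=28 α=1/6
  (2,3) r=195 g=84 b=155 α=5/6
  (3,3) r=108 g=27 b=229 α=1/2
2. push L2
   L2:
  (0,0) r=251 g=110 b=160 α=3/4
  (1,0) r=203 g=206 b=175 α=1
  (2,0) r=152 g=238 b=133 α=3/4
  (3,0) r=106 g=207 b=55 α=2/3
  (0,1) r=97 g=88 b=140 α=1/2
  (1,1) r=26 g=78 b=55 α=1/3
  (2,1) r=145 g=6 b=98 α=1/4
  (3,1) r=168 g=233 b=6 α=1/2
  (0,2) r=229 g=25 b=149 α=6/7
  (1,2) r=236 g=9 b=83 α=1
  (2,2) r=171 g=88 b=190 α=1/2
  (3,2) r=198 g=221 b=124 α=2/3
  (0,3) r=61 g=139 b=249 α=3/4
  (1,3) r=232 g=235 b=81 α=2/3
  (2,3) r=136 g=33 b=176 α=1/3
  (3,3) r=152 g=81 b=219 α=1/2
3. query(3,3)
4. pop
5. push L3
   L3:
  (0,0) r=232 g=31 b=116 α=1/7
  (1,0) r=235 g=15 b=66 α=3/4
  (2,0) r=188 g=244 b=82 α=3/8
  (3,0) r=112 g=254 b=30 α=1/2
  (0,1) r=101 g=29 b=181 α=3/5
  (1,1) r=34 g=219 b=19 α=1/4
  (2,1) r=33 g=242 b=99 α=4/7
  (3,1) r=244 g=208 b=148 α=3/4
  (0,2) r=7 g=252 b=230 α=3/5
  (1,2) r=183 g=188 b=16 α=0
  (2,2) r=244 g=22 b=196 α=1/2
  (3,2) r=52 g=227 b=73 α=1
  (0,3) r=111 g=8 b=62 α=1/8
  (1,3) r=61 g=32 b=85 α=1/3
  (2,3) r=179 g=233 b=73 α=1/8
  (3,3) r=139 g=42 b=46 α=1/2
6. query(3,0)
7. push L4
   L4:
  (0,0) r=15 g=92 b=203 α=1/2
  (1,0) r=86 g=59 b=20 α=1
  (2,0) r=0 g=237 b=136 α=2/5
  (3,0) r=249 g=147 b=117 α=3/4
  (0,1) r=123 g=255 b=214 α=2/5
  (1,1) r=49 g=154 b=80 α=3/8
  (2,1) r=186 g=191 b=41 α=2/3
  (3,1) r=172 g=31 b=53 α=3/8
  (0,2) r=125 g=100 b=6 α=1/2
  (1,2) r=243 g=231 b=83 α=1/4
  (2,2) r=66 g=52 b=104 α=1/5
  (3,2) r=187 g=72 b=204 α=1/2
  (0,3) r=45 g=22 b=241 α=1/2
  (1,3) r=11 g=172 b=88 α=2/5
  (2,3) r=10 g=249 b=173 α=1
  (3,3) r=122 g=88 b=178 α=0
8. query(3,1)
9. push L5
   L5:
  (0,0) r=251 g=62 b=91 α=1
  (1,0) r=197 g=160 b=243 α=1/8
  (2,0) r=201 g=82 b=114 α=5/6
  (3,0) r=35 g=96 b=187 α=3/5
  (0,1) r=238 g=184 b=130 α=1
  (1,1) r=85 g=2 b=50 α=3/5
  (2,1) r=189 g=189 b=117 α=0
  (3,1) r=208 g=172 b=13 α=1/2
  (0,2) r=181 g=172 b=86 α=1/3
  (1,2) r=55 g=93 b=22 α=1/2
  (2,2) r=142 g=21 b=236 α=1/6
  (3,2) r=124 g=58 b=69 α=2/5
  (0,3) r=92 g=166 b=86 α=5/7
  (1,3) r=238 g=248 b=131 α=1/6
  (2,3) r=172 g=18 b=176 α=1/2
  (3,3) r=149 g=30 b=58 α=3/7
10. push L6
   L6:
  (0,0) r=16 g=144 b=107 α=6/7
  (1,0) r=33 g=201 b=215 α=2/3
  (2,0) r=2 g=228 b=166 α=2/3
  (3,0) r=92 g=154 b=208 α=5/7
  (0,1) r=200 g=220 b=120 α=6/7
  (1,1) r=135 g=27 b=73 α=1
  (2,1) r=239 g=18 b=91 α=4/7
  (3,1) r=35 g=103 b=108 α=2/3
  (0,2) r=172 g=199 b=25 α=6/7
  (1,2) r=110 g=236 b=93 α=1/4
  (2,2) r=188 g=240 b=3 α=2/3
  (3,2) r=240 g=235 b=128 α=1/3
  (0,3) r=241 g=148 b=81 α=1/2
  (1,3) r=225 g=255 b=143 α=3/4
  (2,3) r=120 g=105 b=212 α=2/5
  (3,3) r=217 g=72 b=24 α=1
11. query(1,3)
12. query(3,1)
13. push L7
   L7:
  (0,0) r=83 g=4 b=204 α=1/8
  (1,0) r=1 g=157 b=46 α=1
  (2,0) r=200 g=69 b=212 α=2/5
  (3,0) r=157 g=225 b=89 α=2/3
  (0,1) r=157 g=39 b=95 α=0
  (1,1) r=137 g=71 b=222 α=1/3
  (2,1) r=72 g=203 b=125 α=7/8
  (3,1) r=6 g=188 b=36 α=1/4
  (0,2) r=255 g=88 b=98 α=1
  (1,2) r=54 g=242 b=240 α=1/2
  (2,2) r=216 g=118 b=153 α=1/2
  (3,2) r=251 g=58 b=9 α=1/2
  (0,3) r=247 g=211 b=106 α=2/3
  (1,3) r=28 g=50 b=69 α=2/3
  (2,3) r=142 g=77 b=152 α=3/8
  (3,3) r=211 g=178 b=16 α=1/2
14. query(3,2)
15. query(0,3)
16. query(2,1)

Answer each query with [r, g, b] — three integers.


query (3,3) [L1,L2] — begin 0,0,0
after L1 α=1/2: [54, 27/2, 229/2]
after L2 α=1/2: [103, 189/4, 667/4]
→ [103, 47, 167]

query (3,0) [L1,L3] — begin 0,0,0
L1 α=2/3: [190/3, 484/3, 298/3]
L3 α=1/2: [263/3, 623/3, 194/3]
= [88, 208, 65]

query (3,1) [L1,L3,L4] — begin 0,0,0
+L1 (α=5/7) → [275/7, 80, 1125/7]
+L3 (α=3/4) → [5399/28, 176, 4233/28]
+L4 (α=3/8) → [41443/224, 973/8, 25617/224]
= [185, 122, 114]

(1,3) stack=L1,L3,L4,L5,L6; from [0,0,0]:
L1 α=1/6: [11/2, 37/3, 14/3]
L3 α=1/3: [24, 170/9, 283/9]
L4 α=2/5: [94/5, 1202/15, 811/15]
L5 α=1/6: [166/3, 973/9, 602/9]
L6 α=3/4: [2191/12, 3929/18, 4463/36]
rounded: [183, 218, 124]

(3,1) stack=L1,L3,L4,L5,L6; from [0,0,0]:
+L1 (α=5/7) → [275/7, 80, 1125/7]
+L3 (α=3/4) → [5399/28, 176, 4233/28]
+L4 (α=3/8) → [41443/224, 973/8, 25617/224]
+L5 (α=1/2) → [88035/448, 2349/16, 28529/448]
+L6 (α=2/3) → [119395/1344, 5645/48, 125297/1344]
rounded: [89, 118, 93]

(3,2) stack=L1,L3,L4,L5,L6,L7; from [0,0,0]:
+L1 (α=1/2) → [5, 137/2, 66]
+L3 (α=1) → [52, 227, 73]
+L4 (α=1/2) → [239/2, 299/2, 277/2]
+L5 (α=2/5) → [1213/10, 1129/10, 1107/10]
+L6 (α=1/3) → [2413/15, 768/5, 1747/15]
+L7 (α=1/2) → [3089/15, 529/5, 941/15]
rounded: [206, 106, 63]

at x=0,y=3 over L1,L3,L4,L5,L6,L7:
after L1 α=2/7: [60/7, 20, 226/7]
after L3 α=1/8: [171/8, 37/2, 36]
after L4 α=1/2: [531/16, 81/4, 277/2]
after L5 α=5/7: [4211/56, 1741/14, 101]
after L6 α=1/2: [17707/112, 3813/28, 91]
after L7 α=2/3: [24345/112, 15629/84, 101]
rounded: [217, 186, 101]

at x=2,y=1 over L1,L3,L4,L5,L6,L7:
after L1 α=1/2: [84, 96, 219/2]
after L3 α=4/7: [384/7, 1256/7, 207/2]
after L4 α=2/3: [996/7, 1310/7, 371/6]
after L5 α=0: [996/7, 1310/7, 371/6]
after L6 α=4/7: [9680/49, 4434/49, 157/2]
after L7 α=7/8: [4297/49, 74063/392, 1907/16]
= [88, 189, 119]


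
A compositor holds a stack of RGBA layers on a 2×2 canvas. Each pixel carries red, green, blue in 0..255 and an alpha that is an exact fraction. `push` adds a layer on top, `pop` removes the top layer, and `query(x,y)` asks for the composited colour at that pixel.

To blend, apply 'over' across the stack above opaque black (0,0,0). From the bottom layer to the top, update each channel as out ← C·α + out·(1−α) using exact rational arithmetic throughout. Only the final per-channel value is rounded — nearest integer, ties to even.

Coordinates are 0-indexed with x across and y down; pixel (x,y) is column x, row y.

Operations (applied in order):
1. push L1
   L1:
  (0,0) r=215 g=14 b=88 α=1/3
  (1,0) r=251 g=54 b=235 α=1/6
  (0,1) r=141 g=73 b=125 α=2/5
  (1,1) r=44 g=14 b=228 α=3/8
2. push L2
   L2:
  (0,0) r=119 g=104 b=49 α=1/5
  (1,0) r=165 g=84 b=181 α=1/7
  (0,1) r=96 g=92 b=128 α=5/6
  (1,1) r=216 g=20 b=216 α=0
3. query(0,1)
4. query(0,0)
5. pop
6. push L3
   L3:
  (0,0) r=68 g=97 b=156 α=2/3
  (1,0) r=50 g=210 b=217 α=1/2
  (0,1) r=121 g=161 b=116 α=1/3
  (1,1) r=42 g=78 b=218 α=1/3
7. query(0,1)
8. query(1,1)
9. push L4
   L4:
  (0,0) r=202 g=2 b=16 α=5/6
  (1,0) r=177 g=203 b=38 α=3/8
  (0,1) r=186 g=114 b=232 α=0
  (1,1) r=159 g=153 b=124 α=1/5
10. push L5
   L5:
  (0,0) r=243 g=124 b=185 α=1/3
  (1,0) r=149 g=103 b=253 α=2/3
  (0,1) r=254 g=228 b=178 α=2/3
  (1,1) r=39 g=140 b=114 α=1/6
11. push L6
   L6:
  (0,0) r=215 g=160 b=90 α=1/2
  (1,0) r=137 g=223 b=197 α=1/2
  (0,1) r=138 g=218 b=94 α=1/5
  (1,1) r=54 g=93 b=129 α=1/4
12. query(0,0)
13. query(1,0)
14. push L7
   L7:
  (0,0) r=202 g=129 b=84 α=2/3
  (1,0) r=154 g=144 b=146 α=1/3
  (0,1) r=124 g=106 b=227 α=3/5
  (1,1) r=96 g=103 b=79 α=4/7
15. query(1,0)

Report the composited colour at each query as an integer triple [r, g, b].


query (0,1) [L1,L2] — begin 0,0,0
+L1 (α=2/5) → [282/5, 146/5, 50]
+L2 (α=5/6) → [447/5, 1223/15, 115]
→ [89, 82, 115]

at x=0,y=0 over L1,L2:
+L1 (α=1/3) → [215/3, 14/3, 88/3]
+L2 (α=1/5) → [1217/15, 368/15, 499/15]
→ [81, 25, 33]

(0,1) stack=L1,L3; from [0,0,0]:
+L1 (α=2/5) → [282/5, 146/5, 50]
+L3 (α=1/3) → [1169/15, 1097/15, 72]
= [78, 73, 72]

(1,1) stack=L1,L3; from [0,0,0]:
L1 α=3/8: [33/2, 21/4, 171/2]
L3 α=1/3: [25, 59/2, 389/3]
→ [25, 30, 130]

query (0,0) [L1,L3,L4,L5,L6] — begin 0,0,0
L1 α=1/3: [215/3, 14/3, 88/3]
L3 α=2/3: [623/9, 596/9, 1024/9]
L4 α=5/6: [9713/54, 343/27, 872/27]
L5 α=1/3: [16274/81, 4034/81, 6739/81]
L6 α=1/2: [33689/162, 8497/81, 14029/162]
→ [208, 105, 87]

(1,0) stack=L1,L3,L4,L5,L6; from [0,0,0]:
L1 α=1/6: [251/6, 9, 235/6]
L3 α=1/2: [551/12, 219/2, 1537/12]
L4 α=3/8: [9127/96, 2313/16, 9053/96]
L5 α=2/3: [37735/288, 5609/48, 57629/288]
L6 α=1/2: [77191/576, 16313/96, 114365/576]
rounded: [134, 170, 199]

at x=1,y=0 over L1,L3,L4,L5,L6,L7:
after L1 α=1/6: [251/6, 9, 235/6]
after L3 α=1/2: [551/12, 219/2, 1537/12]
after L4 α=3/8: [9127/96, 2313/16, 9053/96]
after L5 α=2/3: [37735/288, 5609/48, 57629/288]
after L6 α=1/2: [77191/576, 16313/96, 114365/576]
after L7 α=1/3: [121543/864, 23225/144, 156413/864]
rounded: [141, 161, 181]


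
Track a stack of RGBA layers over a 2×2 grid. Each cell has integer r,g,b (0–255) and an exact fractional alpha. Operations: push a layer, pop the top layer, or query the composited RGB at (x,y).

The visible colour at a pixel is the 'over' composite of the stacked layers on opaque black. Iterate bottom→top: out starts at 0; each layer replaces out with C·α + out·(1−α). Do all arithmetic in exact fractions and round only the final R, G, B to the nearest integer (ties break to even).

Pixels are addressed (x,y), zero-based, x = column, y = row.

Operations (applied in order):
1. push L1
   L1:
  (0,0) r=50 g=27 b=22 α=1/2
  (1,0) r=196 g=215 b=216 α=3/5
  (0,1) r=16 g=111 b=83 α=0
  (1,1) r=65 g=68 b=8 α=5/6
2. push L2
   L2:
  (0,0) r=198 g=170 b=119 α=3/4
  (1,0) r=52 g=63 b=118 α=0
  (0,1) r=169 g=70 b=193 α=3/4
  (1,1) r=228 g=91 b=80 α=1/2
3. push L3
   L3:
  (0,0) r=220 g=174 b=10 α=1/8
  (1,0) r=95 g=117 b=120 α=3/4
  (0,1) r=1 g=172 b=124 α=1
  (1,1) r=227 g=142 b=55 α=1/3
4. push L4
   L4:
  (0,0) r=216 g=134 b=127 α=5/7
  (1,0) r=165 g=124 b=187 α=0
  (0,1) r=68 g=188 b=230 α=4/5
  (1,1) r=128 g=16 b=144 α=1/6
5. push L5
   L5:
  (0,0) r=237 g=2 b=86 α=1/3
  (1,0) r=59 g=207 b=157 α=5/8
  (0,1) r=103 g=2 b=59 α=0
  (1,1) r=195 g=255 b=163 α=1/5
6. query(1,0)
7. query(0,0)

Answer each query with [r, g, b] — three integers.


at x=1,y=0 over L1,L2,L3,L4,L5:
+L1 (α=3/5) → [588/5, 129, 648/5]
+L2 (α=0) → [588/5, 129, 648/5]
+L3 (α=3/4) → [2013/20, 120, 612/5]
+L4 (α=0) → [2013/20, 120, 612/5]
+L5 (α=5/8) → [11939/160, 1395/8, 5761/40]
→ [75, 174, 144]

query (0,0) [L1,L2,L3,L4,L5] — begin 0,0,0
L1 α=1/2: [25, 27/2, 11]
L2 α=3/4: [619/4, 1047/8, 92]
L3 α=1/8: [5213/32, 8721/64, 327/4]
L4 α=5/7: [22493/112, 30161/224, 1597/14]
L5 α=1/3: [35765/168, 30385/336, 733/7]
= [213, 90, 105]


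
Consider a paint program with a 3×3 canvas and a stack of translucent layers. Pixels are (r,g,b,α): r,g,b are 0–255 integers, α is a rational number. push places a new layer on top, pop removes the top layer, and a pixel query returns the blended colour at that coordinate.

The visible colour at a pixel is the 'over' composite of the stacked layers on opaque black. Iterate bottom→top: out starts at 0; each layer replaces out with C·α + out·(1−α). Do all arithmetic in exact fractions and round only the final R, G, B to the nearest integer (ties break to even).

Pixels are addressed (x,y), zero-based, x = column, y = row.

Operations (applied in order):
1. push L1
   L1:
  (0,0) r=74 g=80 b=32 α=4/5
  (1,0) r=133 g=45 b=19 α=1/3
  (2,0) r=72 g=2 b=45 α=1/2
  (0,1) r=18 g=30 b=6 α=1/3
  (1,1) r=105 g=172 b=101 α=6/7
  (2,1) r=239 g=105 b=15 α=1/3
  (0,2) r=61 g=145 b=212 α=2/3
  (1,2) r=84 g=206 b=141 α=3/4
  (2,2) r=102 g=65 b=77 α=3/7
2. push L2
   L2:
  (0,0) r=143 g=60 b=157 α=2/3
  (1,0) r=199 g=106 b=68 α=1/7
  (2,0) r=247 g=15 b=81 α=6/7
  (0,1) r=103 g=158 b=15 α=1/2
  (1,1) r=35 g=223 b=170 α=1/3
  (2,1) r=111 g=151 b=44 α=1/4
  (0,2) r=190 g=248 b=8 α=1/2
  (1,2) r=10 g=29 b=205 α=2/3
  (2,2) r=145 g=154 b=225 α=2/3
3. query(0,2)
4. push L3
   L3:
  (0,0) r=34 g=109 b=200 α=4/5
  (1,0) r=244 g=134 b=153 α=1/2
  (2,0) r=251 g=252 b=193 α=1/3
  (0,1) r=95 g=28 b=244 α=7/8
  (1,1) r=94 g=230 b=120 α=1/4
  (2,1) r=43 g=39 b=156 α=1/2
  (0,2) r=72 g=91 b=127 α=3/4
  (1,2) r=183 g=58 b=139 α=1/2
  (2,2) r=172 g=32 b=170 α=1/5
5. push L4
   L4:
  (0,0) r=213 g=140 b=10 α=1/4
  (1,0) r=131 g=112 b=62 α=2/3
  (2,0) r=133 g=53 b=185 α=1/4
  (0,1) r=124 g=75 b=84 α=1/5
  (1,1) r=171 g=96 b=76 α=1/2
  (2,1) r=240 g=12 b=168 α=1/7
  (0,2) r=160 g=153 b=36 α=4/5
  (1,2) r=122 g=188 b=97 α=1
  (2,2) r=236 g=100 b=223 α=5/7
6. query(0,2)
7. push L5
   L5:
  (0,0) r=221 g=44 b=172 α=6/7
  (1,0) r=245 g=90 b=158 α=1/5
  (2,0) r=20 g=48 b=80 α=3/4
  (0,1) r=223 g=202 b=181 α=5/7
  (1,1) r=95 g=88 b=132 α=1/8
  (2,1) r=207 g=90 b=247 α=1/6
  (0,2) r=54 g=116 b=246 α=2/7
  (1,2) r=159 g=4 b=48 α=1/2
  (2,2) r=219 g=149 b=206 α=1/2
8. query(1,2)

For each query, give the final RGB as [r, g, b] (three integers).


query (0,2) [L1,L2] — begin 0,0,0
+L1 (α=2/3) → [122/3, 290/3, 424/3]
+L2 (α=1/2) → [346/3, 517/3, 224/3]
→ [115, 172, 75]

(0,2) stack=L1,L2,L3,L4; from [0,0,0]:
after L1 α=2/3: [122/3, 290/3, 424/3]
after L2 α=1/2: [346/3, 517/3, 224/3]
after L3 α=3/4: [497/6, 334/3, 1367/12]
after L4 α=4/5: [4337/30, 434/3, 619/12]
rounded: [145, 145, 52]

at x=1,y=2 over L1,L2,L3,L4,L5:
L1 α=3/4: [63, 309/2, 423/4]
L2 α=2/3: [83/3, 425/6, 2063/12]
L3 α=1/2: [316/3, 773/12, 3731/24]
L4 α=1: [122, 188, 97]
L5 α=1/2: [281/2, 96, 145/2]
→ [140, 96, 72]


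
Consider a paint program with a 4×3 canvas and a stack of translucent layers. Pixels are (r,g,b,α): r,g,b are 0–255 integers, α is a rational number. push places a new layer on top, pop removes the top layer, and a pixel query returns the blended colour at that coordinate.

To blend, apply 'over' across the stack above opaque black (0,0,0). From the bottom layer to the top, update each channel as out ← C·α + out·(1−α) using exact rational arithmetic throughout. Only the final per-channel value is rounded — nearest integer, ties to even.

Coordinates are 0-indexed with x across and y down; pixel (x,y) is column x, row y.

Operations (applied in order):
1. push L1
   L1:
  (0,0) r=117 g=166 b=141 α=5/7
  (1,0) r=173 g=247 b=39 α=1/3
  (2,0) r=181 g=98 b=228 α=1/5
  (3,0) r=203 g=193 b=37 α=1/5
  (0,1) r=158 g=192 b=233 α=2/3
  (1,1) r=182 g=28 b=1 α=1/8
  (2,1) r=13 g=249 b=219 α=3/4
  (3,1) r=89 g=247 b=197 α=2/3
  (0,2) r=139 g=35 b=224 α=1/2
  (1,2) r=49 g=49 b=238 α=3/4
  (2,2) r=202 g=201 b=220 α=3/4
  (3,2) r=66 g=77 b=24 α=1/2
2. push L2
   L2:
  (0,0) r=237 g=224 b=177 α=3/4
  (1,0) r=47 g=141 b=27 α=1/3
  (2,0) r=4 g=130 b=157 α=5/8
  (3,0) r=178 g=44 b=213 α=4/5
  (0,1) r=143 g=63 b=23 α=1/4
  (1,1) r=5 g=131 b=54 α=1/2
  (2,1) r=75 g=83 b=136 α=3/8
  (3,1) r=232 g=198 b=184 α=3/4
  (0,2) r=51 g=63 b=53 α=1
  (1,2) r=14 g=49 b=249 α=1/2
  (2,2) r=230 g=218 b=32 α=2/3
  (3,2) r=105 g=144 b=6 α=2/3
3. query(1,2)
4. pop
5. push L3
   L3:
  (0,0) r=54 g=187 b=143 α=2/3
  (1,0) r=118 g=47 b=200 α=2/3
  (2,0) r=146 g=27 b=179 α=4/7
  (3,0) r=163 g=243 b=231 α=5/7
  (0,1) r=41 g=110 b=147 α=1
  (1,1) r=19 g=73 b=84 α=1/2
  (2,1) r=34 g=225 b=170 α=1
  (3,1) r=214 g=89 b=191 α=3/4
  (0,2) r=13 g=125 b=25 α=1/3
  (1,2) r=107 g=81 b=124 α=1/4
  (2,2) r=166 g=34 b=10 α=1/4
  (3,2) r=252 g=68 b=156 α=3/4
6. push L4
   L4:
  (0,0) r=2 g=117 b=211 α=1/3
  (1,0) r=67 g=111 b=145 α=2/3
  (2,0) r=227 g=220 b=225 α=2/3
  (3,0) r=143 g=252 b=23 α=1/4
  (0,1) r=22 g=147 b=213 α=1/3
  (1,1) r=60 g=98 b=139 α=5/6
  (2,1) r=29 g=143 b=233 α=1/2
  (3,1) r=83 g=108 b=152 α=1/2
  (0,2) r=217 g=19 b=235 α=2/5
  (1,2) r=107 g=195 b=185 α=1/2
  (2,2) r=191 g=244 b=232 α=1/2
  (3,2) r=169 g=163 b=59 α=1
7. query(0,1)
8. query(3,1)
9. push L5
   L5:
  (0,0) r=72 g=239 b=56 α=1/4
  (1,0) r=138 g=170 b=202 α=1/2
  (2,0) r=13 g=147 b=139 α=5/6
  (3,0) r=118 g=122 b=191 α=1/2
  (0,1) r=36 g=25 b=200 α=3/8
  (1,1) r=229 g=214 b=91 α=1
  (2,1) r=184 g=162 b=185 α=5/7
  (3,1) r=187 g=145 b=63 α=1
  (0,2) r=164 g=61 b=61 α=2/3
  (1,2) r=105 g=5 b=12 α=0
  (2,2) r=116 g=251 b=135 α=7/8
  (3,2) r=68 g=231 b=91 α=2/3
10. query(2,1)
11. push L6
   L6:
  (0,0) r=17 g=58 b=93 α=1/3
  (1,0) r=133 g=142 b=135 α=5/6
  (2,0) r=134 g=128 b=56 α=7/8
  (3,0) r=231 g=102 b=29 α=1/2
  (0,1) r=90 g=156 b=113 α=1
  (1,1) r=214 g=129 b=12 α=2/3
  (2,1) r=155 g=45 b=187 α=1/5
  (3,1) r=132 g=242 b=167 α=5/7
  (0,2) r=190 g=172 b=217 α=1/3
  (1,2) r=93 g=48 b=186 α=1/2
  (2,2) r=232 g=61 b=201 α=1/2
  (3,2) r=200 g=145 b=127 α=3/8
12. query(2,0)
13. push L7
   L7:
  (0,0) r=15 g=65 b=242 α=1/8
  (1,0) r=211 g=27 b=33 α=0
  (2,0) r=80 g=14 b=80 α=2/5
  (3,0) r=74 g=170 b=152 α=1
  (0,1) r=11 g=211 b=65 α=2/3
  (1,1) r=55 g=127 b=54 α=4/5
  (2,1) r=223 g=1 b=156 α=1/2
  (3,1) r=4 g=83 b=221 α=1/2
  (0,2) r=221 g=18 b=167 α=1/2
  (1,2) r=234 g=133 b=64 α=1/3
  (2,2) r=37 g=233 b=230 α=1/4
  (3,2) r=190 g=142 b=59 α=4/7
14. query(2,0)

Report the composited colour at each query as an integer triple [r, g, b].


at x=1,y=2 over L1,L2:
after L1 α=3/4: [147/4, 147/4, 357/2]
after L2 α=1/2: [203/8, 343/8, 855/4]
= [25, 43, 214]

at x=0,y=1 over L1,L3,L4:
L1 α=2/3: [316/3, 128, 466/3]
L3 α=1: [41, 110, 147]
L4 α=1/3: [104/3, 367/3, 169]
= [35, 122, 169]

query (3,1) [L1,L3,L4] — begin 0,0,0
L1 α=2/3: [178/3, 494/3, 394/3]
L3 α=3/4: [526/3, 1295/12, 2113/12]
L4 α=1/2: [775/6, 2591/24, 3937/24]
rounded: [129, 108, 164]

query (2,1) [L1,L3,L4,L5] — begin 0,0,0
after L1 α=3/4: [39/4, 747/4, 657/4]
after L3 α=1: [34, 225, 170]
after L4 α=1/2: [63/2, 184, 403/2]
after L5 α=5/7: [983/7, 1178/7, 1328/7]
→ [140, 168, 190]

(2,0) stack=L1,L3,L4,L5,L6; from [0,0,0]:
after L1 α=1/5: [181/5, 98/5, 228/5]
after L3 α=4/7: [3463/35, 834/35, 4264/35]
after L4 α=2/3: [6451/35, 16234/105, 20014/105]
after L5 α=5/6: [4363/105, 93409/630, 92989/630]
after L6 α=7/8: [102853/840, 657889/5040, 339949/5040]
→ [122, 131, 67]

(2,0) stack=L1,L3,L4,L5,L6,L7; from [0,0,0]:
L1 α=1/5: [181/5, 98/5, 228/5]
L3 α=4/7: [3463/35, 834/35, 4264/35]
L4 α=2/3: [6451/35, 16234/105, 20014/105]
L5 α=5/6: [4363/105, 93409/630, 92989/630]
L6 α=7/8: [102853/840, 657889/5040, 339949/5040]
L7 α=2/5: [147653/1400, 704929/8400, 608749/8400]
= [105, 84, 72]


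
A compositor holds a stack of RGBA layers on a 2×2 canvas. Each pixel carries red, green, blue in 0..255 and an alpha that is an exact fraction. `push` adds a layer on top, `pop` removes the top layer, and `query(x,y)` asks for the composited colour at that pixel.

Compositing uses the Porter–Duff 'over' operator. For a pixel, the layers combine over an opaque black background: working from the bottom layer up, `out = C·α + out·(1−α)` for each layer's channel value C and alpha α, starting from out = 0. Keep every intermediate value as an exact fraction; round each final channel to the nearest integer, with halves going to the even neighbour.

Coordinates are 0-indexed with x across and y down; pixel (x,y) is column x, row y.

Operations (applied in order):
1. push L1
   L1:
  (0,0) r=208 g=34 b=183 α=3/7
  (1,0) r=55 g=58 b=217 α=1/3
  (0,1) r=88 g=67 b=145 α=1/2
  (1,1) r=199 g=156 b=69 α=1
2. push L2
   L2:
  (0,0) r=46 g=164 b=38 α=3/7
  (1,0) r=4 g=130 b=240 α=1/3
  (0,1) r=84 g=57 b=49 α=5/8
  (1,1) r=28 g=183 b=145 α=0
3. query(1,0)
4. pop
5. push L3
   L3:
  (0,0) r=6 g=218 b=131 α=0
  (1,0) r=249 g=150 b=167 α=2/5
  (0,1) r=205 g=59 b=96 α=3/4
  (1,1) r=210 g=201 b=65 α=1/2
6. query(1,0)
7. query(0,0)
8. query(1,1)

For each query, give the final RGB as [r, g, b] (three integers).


(1,0) stack=L1,L2; from [0,0,0]:
L1 α=1/3: [55/3, 58/3, 217/3]
L2 α=1/3: [122/9, 506/9, 1154/9]
rounded: [14, 56, 128]

query (1,0) [L1,L3] — begin 0,0,0
after L1 α=1/3: [55/3, 58/3, 217/3]
after L3 α=2/5: [553/5, 358/5, 551/5]
→ [111, 72, 110]

at x=0,y=0 over L1,L3:
+L1 (α=3/7) → [624/7, 102/7, 549/7]
+L3 (α=0) → [624/7, 102/7, 549/7]
rounded: [89, 15, 78]

query (1,1) [L1,L3] — begin 0,0,0
after L1 α=1: [199, 156, 69]
after L3 α=1/2: [409/2, 357/2, 67]
→ [204, 178, 67]


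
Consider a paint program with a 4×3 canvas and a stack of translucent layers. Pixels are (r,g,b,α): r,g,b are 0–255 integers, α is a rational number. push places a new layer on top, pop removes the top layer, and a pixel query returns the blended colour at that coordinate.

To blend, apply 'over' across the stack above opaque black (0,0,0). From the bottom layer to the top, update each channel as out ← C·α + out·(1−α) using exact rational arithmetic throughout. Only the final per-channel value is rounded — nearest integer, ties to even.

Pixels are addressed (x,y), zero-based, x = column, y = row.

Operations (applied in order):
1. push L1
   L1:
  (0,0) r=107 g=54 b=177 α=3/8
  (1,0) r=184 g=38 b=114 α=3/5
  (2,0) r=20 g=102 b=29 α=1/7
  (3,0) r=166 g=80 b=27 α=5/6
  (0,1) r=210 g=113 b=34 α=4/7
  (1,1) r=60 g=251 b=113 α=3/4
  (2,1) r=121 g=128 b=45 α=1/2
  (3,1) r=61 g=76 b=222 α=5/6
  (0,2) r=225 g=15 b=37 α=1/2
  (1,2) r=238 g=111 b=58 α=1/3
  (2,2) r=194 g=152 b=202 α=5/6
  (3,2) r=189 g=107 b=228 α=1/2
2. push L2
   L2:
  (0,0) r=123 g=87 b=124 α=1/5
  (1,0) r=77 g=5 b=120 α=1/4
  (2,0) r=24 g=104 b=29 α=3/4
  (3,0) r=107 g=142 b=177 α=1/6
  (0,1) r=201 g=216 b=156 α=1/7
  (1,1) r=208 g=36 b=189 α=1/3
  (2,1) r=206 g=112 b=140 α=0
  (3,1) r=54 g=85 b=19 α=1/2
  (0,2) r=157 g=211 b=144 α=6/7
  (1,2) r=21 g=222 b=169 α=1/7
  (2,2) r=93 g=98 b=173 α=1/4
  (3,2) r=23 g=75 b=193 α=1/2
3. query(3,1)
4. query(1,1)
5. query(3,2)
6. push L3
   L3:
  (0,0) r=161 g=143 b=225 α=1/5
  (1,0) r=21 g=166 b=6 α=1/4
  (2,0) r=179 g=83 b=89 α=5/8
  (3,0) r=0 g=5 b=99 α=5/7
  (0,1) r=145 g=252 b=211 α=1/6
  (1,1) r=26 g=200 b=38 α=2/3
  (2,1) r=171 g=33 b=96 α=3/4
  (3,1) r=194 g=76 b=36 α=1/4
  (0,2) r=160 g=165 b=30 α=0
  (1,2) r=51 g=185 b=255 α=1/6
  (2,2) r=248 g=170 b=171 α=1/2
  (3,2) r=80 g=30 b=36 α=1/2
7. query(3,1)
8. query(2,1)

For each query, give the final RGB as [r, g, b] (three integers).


at x=3,y=1 over L1,L2:
+L1 (α=5/6) → [305/6, 190/3, 185]
+L2 (α=1/2) → [629/12, 445/6, 102]
→ [52, 74, 102]

(1,1) stack=L1,L2; from [0,0,0]:
L1 α=3/4: [45, 753/4, 339/4]
L2 α=1/3: [298/3, 275/2, 239/2]
= [99, 138, 120]

query (3,2) [L1,L2] — begin 0,0,0
+L1 (α=1/2) → [189/2, 107/2, 114]
+L2 (α=1/2) → [235/4, 257/4, 307/2]
→ [59, 64, 154]

query (3,1) [L1,L2,L3] — begin 0,0,0
after L1 α=5/6: [305/6, 190/3, 185]
after L2 α=1/2: [629/12, 445/6, 102]
after L3 α=1/4: [1405/16, 597/8, 171/2]
rounded: [88, 75, 86]

(2,1) stack=L1,L2,L3; from [0,0,0]:
L1 α=1/2: [121/2, 64, 45/2]
L2 α=0: [121/2, 64, 45/2]
L3 α=3/4: [1147/8, 163/4, 621/8]
→ [143, 41, 78]


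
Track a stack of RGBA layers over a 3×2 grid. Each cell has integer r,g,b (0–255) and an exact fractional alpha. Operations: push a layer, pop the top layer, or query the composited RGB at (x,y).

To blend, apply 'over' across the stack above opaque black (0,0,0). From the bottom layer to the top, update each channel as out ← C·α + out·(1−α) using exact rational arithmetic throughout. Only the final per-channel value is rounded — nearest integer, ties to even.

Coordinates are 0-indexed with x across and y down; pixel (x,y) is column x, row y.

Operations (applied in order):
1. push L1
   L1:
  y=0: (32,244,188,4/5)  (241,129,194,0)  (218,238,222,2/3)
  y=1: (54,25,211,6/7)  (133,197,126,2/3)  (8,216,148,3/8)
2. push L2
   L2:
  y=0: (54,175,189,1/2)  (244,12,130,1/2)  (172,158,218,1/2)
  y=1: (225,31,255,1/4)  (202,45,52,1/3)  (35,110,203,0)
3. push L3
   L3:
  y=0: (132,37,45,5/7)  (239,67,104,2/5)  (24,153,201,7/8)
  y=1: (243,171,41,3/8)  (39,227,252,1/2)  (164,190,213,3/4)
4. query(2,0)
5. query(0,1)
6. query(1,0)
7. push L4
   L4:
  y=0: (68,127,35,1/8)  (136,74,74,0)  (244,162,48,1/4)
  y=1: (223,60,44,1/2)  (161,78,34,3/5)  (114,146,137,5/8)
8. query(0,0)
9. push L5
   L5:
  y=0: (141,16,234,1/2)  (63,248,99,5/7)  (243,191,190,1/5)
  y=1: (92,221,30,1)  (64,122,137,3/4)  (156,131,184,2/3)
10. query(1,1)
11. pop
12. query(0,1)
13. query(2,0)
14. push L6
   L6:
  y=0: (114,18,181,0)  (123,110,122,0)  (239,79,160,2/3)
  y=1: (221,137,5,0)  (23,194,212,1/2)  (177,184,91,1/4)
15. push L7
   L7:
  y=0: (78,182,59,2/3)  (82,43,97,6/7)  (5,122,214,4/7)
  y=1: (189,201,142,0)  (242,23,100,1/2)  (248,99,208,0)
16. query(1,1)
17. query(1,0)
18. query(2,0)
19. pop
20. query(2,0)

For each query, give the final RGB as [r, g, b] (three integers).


(2,0) stack=L1,L2,L3; from [0,0,0]:
L1 α=2/3: [436/3, 476/3, 148]
L2 α=1/2: [476/3, 475/3, 183]
L3 α=7/8: [245/6, 461/3, 795/4]
= [41, 154, 199]

(0,1) stack=L1,L2,L3; from [0,0,0]:
after L1 α=6/7: [324/7, 150/7, 1266/7]
after L2 α=1/4: [2547/28, 667/28, 5583/28]
after L3 α=3/8: [33147/224, 17699/224, 31359/224]
→ [148, 79, 140]

(1,0) stack=L1,L2,L3; from [0,0,0]:
after L1 α=0: [0, 0, 0]
after L2 α=1/2: [122, 6, 65]
after L3 α=2/5: [844/5, 152/5, 403/5]
→ [169, 30, 81]

query (0,0) [L1,L2,L3,L4] — begin 0,0,0
+L1 (α=4/5) → [128/5, 976/5, 752/5]
+L2 (α=1/2) → [199/5, 1851/10, 1697/10]
+L3 (α=5/7) → [3698/35, 2776/35, 2822/35]
+L4 (α=1/8) → [2019/20, 3411/40, 2997/40]
rounded: [101, 85, 75]

at x=1,y=1 over L1,L2,L3,L4,L5:
+L1 (α=2/3) → [266/3, 394/3, 84]
+L2 (α=1/3) → [1138/9, 923/9, 220/3]
+L3 (α=1/2) → [1489/18, 1483/9, 488/3]
+L4 (α=3/5) → [5836/45, 5072/45, 1282/15]
+L5 (α=3/4) → [3619/45, 10771/90, 7447/60]
→ [80, 120, 124]

query (0,1) [L1,L2,L3,L4] — begin 0,0,0
L1 α=6/7: [324/7, 150/7, 1266/7]
L2 α=1/4: [2547/28, 667/28, 5583/28]
L3 α=3/8: [33147/224, 17699/224, 31359/224]
L4 α=1/2: [83099/448, 31139/448, 41215/448]
→ [185, 70, 92]

(2,0) stack=L1,L2,L3,L4; from [0,0,0]:
after L1 α=2/3: [436/3, 476/3, 148]
after L2 α=1/2: [476/3, 475/3, 183]
after L3 α=7/8: [245/6, 461/3, 795/4]
after L4 α=1/4: [733/8, 623/4, 2577/16]
→ [92, 156, 161]

query (1,1) [L1,L2,L3,L4,L6,L7] — begin 0,0,0
L1 α=2/3: [266/3, 394/3, 84]
L2 α=1/3: [1138/9, 923/9, 220/3]
L3 α=1/2: [1489/18, 1483/9, 488/3]
L4 α=3/5: [5836/45, 5072/45, 1282/15]
L6 α=1/2: [6871/90, 6901/45, 2231/15]
L7 α=1/2: [28651/180, 3968/45, 3731/30]
→ [159, 88, 124]

query (1,0) [L1,L2,L3,L4,L6,L7] — begin 0,0,0
after L1 α=0: [0, 0, 0]
after L2 α=1/2: [122, 6, 65]
after L3 α=2/5: [844/5, 152/5, 403/5]
after L4 α=0: [844/5, 152/5, 403/5]
after L6 α=0: [844/5, 152/5, 403/5]
after L7 α=6/7: [472/5, 206/5, 3313/35]
rounded: [94, 41, 95]

query (2,0) [L1,L2,L3,L4,L6,L7] — begin 0,0,0
+L1 (α=2/3) → [436/3, 476/3, 148]
+L2 (α=1/2) → [476/3, 475/3, 183]
+L3 (α=7/8) → [245/6, 461/3, 795/4]
+L4 (α=1/4) → [733/8, 623/4, 2577/16]
+L6 (α=2/3) → [1519/8, 1255/12, 7697/48]
+L7 (α=4/7) → [4717/56, 3207/28, 21393/112]
= [84, 115, 191]

(2,0) stack=L1,L2,L3,L4,L6; from [0,0,0]:
+L1 (α=2/3) → [436/3, 476/3, 148]
+L2 (α=1/2) → [476/3, 475/3, 183]
+L3 (α=7/8) → [245/6, 461/3, 795/4]
+L4 (α=1/4) → [733/8, 623/4, 2577/16]
+L6 (α=2/3) → [1519/8, 1255/12, 7697/48]
= [190, 105, 160]


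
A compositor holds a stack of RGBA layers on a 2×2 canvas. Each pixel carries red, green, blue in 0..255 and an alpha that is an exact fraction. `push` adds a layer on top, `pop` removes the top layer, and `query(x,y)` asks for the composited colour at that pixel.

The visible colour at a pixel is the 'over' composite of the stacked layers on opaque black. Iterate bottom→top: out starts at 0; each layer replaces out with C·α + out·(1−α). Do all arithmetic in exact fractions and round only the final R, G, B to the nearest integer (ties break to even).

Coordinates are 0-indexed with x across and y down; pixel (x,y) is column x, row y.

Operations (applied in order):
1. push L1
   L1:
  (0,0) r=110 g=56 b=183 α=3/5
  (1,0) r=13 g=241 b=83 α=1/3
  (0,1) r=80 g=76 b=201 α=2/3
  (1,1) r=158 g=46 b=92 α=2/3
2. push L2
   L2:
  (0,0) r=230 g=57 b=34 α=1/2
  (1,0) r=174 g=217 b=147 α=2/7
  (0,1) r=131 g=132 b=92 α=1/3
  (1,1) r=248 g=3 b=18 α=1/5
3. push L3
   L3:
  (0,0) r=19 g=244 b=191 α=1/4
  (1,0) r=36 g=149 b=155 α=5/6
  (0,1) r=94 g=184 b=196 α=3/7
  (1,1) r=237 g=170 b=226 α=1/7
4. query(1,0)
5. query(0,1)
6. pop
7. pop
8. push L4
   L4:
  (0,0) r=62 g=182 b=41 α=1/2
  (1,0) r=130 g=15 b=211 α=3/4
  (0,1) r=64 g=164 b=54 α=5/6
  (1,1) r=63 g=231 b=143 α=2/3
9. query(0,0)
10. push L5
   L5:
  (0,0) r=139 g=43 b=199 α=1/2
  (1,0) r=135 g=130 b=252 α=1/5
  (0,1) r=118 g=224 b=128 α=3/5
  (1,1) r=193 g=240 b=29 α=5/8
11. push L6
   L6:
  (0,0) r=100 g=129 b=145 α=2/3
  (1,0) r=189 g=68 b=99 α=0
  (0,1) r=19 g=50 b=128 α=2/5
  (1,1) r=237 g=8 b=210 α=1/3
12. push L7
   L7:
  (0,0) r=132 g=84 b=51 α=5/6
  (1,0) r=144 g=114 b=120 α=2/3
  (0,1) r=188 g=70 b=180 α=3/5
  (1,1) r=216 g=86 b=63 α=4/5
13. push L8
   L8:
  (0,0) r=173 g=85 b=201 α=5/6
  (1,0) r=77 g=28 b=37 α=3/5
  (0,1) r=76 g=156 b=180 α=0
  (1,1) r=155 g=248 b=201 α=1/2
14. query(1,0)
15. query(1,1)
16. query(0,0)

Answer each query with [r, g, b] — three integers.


at x=1,y=0 over L1,L2,L3:
+L1 (α=1/3) → [13/3, 241/3, 83/3]
+L2 (α=2/7) → [1109/21, 2507/21, 1297/21]
+L3 (α=5/6) → [4889/126, 9076/63, 8786/63]
= [39, 144, 139]

(0,1) stack=L1,L2,L3; from [0,0,0]:
L1 α=2/3: [160/3, 152/3, 134]
L2 α=1/3: [713/9, 700/9, 120]
L3 α=3/7: [770/9, 7768/63, 1068/7]
→ [86, 123, 153]

at x=0,y=0 over L1,L4:
after L1 α=3/5: [66, 168/5, 549/5]
after L4 α=1/2: [64, 539/5, 377/5]
→ [64, 108, 75]

query (1,0) [L1,L4,L5,L6,L7,L8] — begin 0,0,0
+L1 (α=1/3) → [13/3, 241/3, 83/3]
+L4 (α=3/4) → [1183/12, 94/3, 991/6]
+L5 (α=1/5) → [1588/15, 766/15, 2738/15]
+L6 (α=0) → [1588/15, 766/15, 2738/15]
+L7 (α=2/3) → [5908/45, 4186/45, 6338/45]
+L8 (α=3/5) → [22211/225, 12152/225, 17671/225]
→ [99, 54, 79]

at x=1,y=1 over L1,L4,L5,L6,L7,L8:
+L1 (α=2/3) → [316/3, 92/3, 184/3]
+L4 (α=2/3) → [694/9, 1478/9, 1042/9]
+L5 (α=5/8) → [3589/24, 2539/12, 1477/24]
+L6 (α=1/3) → [6433/36, 2587/18, 3997/36]
+L7 (α=4/5) → [37537/180, 8779/90, 13069/180]
+L8 (α=1/2) → [65437/360, 31099/180, 49249/360]
rounded: [182, 173, 137]

(0,0) stack=L1,L4,L5,L6,L7,L8; from [0,0,0]:
after L1 α=3/5: [66, 168/5, 549/5]
after L4 α=1/2: [64, 539/5, 377/5]
after L5 α=1/2: [203/2, 377/5, 686/5]
after L6 α=2/3: [201/2, 1667/15, 712/5]
after L7 α=5/6: [507/4, 7967/90, 1987/30]
after L8 α=5/6: [3967/24, 46217/540, 32137/180]
rounded: [165, 86, 179]
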